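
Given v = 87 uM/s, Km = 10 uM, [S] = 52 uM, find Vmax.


Vmax = v * (Km + [S]) / [S]
Vmax = 87 * (10 + 52) / 52
Vmax = 103.7308 uM/s

103.7308 uM/s


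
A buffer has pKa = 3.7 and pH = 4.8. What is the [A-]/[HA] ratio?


[A-]/[HA] = 10^(pH - pKa)
= 10^(4.8 - 3.7)
= 12.5893

12.5893


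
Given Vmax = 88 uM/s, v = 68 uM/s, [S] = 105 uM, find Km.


Km = [S] * (Vmax - v) / v
Km = 105 * (88 - 68) / 68
Km = 30.8824 uM

30.8824 uM


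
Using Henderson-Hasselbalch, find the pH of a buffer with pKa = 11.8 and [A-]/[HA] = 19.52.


pH = pKa + log10([A-]/[HA])
pH = 11.8 + log10(19.52)
pH = 13.0905

13.0905


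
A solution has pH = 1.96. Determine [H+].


[H+] = 10^(-pH)
[H+] = 10^(-1.96)
[H+] = 0.011 M

0.011 M


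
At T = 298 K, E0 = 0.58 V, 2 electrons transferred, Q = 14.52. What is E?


E = E0 - (RT/nF) * ln(Q)
E = 0.58 - (8.314 * 298 / (2 * 96485)) * ln(14.52)
E = 0.5456 V

0.5456 V


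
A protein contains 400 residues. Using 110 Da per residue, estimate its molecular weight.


MW = n_residues * 110 Da
MW = 400 * 110
MW = 44000 Da

44000 Da


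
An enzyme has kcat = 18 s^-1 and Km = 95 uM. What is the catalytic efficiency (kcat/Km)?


Catalytic efficiency = kcat / Km
= 18 / 95
= 0.1895 uM^-1*s^-1

0.1895 uM^-1*s^-1


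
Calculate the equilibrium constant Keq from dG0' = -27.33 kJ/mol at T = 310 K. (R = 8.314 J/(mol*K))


Keq = exp(-dG0 * 1000 / (R * T))
Keq = exp(-(-27.33) * 1000 / (8.314 * 310))
Keq = 40293.926

40293.926


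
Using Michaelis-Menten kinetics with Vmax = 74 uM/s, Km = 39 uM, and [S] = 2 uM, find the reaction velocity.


v = Vmax * [S] / (Km + [S])
v = 74 * 2 / (39 + 2)
v = 3.6098 uM/s

3.6098 uM/s


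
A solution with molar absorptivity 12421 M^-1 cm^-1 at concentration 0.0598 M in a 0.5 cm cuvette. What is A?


A = epsilon * c * l
A = 12421 * 0.0598 * 0.5
A = 371.3879

371.3879


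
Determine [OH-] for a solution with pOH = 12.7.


[OH-] = 10^(-pOH)
[OH-] = 10^(-12.7)
[OH-] = 1.995e-13 M

1.995e-13 M


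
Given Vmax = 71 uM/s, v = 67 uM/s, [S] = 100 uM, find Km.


Km = [S] * (Vmax - v) / v
Km = 100 * (71 - 67) / 67
Km = 5.9701 uM

5.9701 uM


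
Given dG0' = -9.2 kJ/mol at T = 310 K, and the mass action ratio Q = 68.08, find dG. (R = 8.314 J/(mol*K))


dG = dG0' + RT * ln(Q) / 1000
dG = -9.2 + 8.314 * 310 * ln(68.08) / 1000
dG = 1.6781 kJ/mol

1.6781 kJ/mol


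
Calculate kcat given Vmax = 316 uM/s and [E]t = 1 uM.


kcat = Vmax / [E]t
kcat = 316 / 1
kcat = 316.0 s^-1

316.0 s^-1


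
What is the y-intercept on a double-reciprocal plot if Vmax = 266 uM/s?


y-intercept = 1/Vmax
= 1/266
= 0.0038 s/uM

0.0038 s/uM


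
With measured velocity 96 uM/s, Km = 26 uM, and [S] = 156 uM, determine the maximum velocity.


Vmax = v * (Km + [S]) / [S]
Vmax = 96 * (26 + 156) / 156
Vmax = 112.0 uM/s

112.0 uM/s


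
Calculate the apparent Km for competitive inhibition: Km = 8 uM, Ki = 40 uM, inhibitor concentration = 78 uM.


Km_app = Km * (1 + [I]/Ki)
Km_app = 8 * (1 + 78/40)
Km_app = 23.6 uM

23.6 uM


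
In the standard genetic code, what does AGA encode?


Standard genetic code lookup.
Codon AGA -> Arg

Arg


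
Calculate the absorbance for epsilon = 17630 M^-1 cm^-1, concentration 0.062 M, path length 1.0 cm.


A = epsilon * c * l
A = 17630 * 0.062 * 1.0
A = 1093.06

1093.06


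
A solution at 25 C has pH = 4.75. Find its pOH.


pOH = 14 - pH
pOH = 14 - 4.75
pOH = 9.25

9.25


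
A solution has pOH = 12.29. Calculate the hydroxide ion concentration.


[OH-] = 10^(-pOH)
[OH-] = 10^(-12.29)
[OH-] = 5.129e-13 M

5.129e-13 M


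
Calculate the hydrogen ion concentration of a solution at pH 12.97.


[H+] = 10^(-pH)
[H+] = 10^(-12.97)
[H+] = 1.072e-13 M

1.072e-13 M


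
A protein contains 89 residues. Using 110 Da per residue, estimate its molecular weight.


MW = n_residues * 110 Da
MW = 89 * 110
MW = 9790 Da

9790 Da


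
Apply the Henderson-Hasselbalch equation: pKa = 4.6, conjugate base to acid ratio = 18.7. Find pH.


pH = pKa + log10([A-]/[HA])
pH = 4.6 + log10(18.7)
pH = 5.8718

5.8718


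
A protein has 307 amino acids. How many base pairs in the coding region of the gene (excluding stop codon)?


Each amino acid = 1 codon = 3 bp
bp = 307 * 3 = 921 bp

921 bp


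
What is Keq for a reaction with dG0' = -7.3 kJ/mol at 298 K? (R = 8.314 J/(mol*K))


Keq = exp(-dG0 * 1000 / (R * T))
Keq = exp(-(-7.3) * 1000 / (8.314 * 298))
Keq = 19.0379

19.0379


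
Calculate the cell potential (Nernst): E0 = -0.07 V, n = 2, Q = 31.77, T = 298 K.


E = E0 - (RT/nF) * ln(Q)
E = -0.07 - (8.314 * 298 / (2 * 96485)) * ln(31.77)
E = -0.1144 V

-0.1144 V


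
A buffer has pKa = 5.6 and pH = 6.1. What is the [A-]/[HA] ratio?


[A-]/[HA] = 10^(pH - pKa)
= 10^(6.1 - 5.6)
= 3.1623

3.1623


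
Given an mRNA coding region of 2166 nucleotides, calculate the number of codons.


codons = nucleotides / 3
codons = 2166 / 3 = 722

722


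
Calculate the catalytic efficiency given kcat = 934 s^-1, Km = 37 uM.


Catalytic efficiency = kcat / Km
= 934 / 37
= 25.2432 uM^-1*s^-1

25.2432 uM^-1*s^-1


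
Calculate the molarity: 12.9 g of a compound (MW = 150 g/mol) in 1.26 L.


C = (mass / MW) / volume
C = (12.9 / 150) / 1.26
C = 0.0683 M

0.0683 M


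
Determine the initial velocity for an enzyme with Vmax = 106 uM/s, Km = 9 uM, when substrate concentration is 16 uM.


v = Vmax * [S] / (Km + [S])
v = 106 * 16 / (9 + 16)
v = 67.84 uM/s

67.84 uM/s


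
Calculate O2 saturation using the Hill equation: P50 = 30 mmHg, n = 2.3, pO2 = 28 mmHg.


Y = pO2^n / (P50^n + pO2^n)
Y = 28^2.3 / (30^2.3 + 28^2.3)
Y = 46.04%

46.04%


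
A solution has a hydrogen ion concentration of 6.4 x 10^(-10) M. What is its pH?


pH = -log10([H+])
pH = -log10(6.4 x 10^(-10))
pH = 9.1938

9.1938


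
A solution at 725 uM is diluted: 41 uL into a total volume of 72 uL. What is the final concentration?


C2 = C1 * V1 / V2
C2 = 725 * 41 / 72
C2 = 412.8472 uM

412.8472 uM


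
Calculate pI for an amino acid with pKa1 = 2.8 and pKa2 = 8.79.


pI = (pKa1 + pKa2) / 2
pI = (2.8 + 8.79) / 2
pI = 5.795

5.795


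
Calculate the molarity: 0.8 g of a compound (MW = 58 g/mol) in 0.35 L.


C = (mass / MW) / volume
C = (0.8 / 58) / 0.35
C = 0.0394 M

0.0394 M


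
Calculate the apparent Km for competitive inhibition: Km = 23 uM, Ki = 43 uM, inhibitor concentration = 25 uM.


Km_app = Km * (1 + [I]/Ki)
Km_app = 23 * (1 + 25/43)
Km_app = 36.3721 uM

36.3721 uM


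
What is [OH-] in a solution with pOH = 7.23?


[OH-] = 10^(-pOH)
[OH-] = 10^(-7.23)
[OH-] = 5.888e-08 M

5.888e-08 M


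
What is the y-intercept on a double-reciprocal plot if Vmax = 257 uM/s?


y-intercept = 1/Vmax
= 1/257
= 0.0039 s/uM

0.0039 s/uM


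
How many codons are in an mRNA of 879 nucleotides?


codons = nucleotides / 3
codons = 879 / 3 = 293

293


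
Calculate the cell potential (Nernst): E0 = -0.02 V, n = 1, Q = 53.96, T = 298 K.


E = E0 - (RT/nF) * ln(Q)
E = -0.02 - (8.314 * 298 / (1 * 96485)) * ln(53.96)
E = -0.1224 V

-0.1224 V


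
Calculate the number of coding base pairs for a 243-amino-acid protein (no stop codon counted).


Each amino acid = 1 codon = 3 bp
bp = 243 * 3 = 729 bp

729 bp


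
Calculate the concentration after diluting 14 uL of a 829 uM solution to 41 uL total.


C2 = C1 * V1 / V2
C2 = 829 * 14 / 41
C2 = 283.0732 uM

283.0732 uM


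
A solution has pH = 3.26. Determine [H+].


[H+] = 10^(-pH)
[H+] = 10^(-3.26)
[H+] = 5.495e-04 M

5.495e-04 M


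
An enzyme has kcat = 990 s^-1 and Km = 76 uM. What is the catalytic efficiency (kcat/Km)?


Catalytic efficiency = kcat / Km
= 990 / 76
= 13.0263 uM^-1*s^-1

13.0263 uM^-1*s^-1


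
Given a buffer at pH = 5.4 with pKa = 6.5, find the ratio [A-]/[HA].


[A-]/[HA] = 10^(pH - pKa)
= 10^(5.4 - 6.5)
= 0.0794

0.0794


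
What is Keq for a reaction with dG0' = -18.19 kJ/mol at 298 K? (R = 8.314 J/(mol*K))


Keq = exp(-dG0 * 1000 / (R * T))
Keq = exp(-(-18.19) * 1000 / (8.314 * 298))
Keq = 1543.5888

1543.5888


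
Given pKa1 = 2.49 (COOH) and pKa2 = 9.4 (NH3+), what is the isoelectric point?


pI = (pKa1 + pKa2) / 2
pI = (2.49 + 9.4) / 2
pI = 5.945

5.945


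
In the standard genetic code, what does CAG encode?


Standard genetic code lookup.
Codon CAG -> Gln

Gln


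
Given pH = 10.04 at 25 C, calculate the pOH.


pOH = 14 - pH
pOH = 14 - 10.04
pOH = 3.96

3.96


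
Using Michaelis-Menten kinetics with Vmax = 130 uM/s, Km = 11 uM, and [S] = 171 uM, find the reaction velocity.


v = Vmax * [S] / (Km + [S])
v = 130 * 171 / (11 + 171)
v = 122.1429 uM/s

122.1429 uM/s


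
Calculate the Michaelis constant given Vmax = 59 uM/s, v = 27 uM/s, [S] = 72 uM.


Km = [S] * (Vmax - v) / v
Km = 72 * (59 - 27) / 27
Km = 85.3333 uM

85.3333 uM


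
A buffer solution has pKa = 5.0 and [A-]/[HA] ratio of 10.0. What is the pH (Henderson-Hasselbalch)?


pH = pKa + log10([A-]/[HA])
pH = 5.0 + log10(10.0)
pH = 6.0

6.0


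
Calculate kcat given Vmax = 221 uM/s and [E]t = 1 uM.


kcat = Vmax / [E]t
kcat = 221 / 1
kcat = 221.0 s^-1

221.0 s^-1


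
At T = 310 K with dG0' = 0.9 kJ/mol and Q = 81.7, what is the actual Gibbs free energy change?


dG = dG0' + RT * ln(Q) / 1000
dG = 0.9 + 8.314 * 310 * ln(81.7) / 1000
dG = 12.2482 kJ/mol

12.2482 kJ/mol


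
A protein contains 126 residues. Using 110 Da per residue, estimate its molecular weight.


MW = n_residues * 110 Da
MW = 126 * 110
MW = 13860 Da

13860 Da


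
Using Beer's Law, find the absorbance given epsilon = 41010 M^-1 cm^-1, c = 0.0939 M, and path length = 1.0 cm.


A = epsilon * c * l
A = 41010 * 0.0939 * 1.0
A = 3850.839

3850.839


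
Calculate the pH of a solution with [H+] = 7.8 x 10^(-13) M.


pH = -log10([H+])
pH = -log10(7.8 x 10^(-13))
pH = 12.1079

12.1079


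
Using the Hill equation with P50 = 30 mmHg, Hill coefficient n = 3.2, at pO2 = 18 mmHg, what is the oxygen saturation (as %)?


Y = pO2^n / (P50^n + pO2^n)
Y = 18^3.2 / (30^3.2 + 18^3.2)
Y = 16.32%

16.32%


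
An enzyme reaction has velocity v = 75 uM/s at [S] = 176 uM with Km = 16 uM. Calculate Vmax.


Vmax = v * (Km + [S]) / [S]
Vmax = 75 * (16 + 176) / 176
Vmax = 81.8182 uM/s

81.8182 uM/s


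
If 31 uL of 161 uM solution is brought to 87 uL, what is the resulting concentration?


C2 = C1 * V1 / V2
C2 = 161 * 31 / 87
C2 = 57.3678 uM

57.3678 uM


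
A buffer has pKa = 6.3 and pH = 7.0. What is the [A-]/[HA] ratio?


[A-]/[HA] = 10^(pH - pKa)
= 10^(7.0 - 6.3)
= 5.0119

5.0119


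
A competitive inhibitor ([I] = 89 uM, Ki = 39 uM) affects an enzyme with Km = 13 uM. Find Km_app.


Km_app = Km * (1 + [I]/Ki)
Km_app = 13 * (1 + 89/39)
Km_app = 42.6667 uM

42.6667 uM


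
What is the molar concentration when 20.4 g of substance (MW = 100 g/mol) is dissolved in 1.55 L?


C = (mass / MW) / volume
C = (20.4 / 100) / 1.55
C = 0.1316 M

0.1316 M


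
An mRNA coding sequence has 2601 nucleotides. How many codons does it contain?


codons = nucleotides / 3
codons = 2601 / 3 = 867

867


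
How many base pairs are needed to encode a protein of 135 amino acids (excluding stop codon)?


Each amino acid = 1 codon = 3 bp
bp = 135 * 3 = 405 bp

405 bp


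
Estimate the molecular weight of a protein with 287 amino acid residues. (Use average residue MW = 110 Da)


MW = n_residues * 110 Da
MW = 287 * 110
MW = 31570 Da

31570 Da


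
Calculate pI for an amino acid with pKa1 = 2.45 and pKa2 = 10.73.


pI = (pKa1 + pKa2) / 2
pI = (2.45 + 10.73) / 2
pI = 6.59

6.59


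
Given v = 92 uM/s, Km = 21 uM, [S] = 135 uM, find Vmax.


Vmax = v * (Km + [S]) / [S]
Vmax = 92 * (21 + 135) / 135
Vmax = 106.3111 uM/s

106.3111 uM/s


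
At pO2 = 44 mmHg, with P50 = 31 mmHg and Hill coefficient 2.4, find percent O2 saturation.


Y = pO2^n / (P50^n + pO2^n)
Y = 44^2.4 / (31^2.4 + 44^2.4)
Y = 69.86%

69.86%


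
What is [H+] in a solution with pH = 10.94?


[H+] = 10^(-pH)
[H+] = 10^(-10.94)
[H+] = 1.148e-11 M

1.148e-11 M


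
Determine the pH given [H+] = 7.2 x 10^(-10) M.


pH = -log10([H+])
pH = -log10(7.2 x 10^(-10))
pH = 9.1427

9.1427


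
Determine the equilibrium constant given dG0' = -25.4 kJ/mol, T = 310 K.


Keq = exp(-dG0 * 1000 / (R * T))
Keq = exp(-(-25.4) * 1000 / (8.314 * 310))
Keq = 19055.7076

19055.7076


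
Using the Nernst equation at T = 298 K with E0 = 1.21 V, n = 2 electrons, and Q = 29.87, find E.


E = E0 - (RT/nF) * ln(Q)
E = 1.21 - (8.314 * 298 / (2 * 96485)) * ln(29.87)
E = 1.1664 V

1.1664 V


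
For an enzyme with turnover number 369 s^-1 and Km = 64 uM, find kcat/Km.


Catalytic efficiency = kcat / Km
= 369 / 64
= 5.7656 uM^-1*s^-1

5.7656 uM^-1*s^-1


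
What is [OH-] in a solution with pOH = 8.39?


[OH-] = 10^(-pOH)
[OH-] = 10^(-8.39)
[OH-] = 4.074e-09 M

4.074e-09 M


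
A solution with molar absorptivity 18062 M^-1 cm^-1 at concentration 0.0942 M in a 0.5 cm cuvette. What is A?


A = epsilon * c * l
A = 18062 * 0.0942 * 0.5
A = 850.7202

850.7202


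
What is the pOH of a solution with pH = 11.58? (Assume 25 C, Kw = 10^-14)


pOH = 14 - pH
pOH = 14 - 11.58
pOH = 2.42

2.42


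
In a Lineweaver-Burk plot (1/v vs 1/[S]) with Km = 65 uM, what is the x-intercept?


x-intercept = -1/Km
= -1/65
= -0.0154 1/uM

-0.0154 1/uM


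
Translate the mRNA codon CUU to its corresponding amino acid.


Standard genetic code lookup.
Codon CUU -> Leu

Leu


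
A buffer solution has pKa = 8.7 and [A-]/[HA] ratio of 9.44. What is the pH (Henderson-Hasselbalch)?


pH = pKa + log10([A-]/[HA])
pH = 8.7 + log10(9.44)
pH = 9.675

9.675


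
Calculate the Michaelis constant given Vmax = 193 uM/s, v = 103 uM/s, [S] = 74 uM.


Km = [S] * (Vmax - v) / v
Km = 74 * (193 - 103) / 103
Km = 64.6602 uM

64.6602 uM


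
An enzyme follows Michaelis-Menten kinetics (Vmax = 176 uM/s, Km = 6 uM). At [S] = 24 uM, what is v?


v = Vmax * [S] / (Km + [S])
v = 176 * 24 / (6 + 24)
v = 140.8 uM/s

140.8 uM/s


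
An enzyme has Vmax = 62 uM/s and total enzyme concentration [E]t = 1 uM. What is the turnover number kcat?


kcat = Vmax / [E]t
kcat = 62 / 1
kcat = 62.0 s^-1

62.0 s^-1


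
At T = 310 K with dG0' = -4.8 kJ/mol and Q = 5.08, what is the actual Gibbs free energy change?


dG = dG0' + RT * ln(Q) / 1000
dG = -4.8 + 8.314 * 310 * ln(5.08) / 1000
dG = -0.611 kJ/mol

-0.611 kJ/mol


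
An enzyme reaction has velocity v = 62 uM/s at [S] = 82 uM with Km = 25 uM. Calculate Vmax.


Vmax = v * (Km + [S]) / [S]
Vmax = 62 * (25 + 82) / 82
Vmax = 80.9024 uM/s

80.9024 uM/s


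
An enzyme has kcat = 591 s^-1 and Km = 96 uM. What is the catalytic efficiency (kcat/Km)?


Catalytic efficiency = kcat / Km
= 591 / 96
= 6.1562 uM^-1*s^-1

6.1562 uM^-1*s^-1


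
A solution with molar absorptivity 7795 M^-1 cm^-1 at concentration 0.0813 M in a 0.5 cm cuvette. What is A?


A = epsilon * c * l
A = 7795 * 0.0813 * 0.5
A = 316.8667

316.8667


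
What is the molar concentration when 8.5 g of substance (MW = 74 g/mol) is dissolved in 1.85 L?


C = (mass / MW) / volume
C = (8.5 / 74) / 1.85
C = 0.0621 M

0.0621 M


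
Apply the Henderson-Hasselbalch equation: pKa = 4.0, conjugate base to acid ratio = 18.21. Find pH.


pH = pKa + log10([A-]/[HA])
pH = 4.0 + log10(18.21)
pH = 5.2603

5.2603


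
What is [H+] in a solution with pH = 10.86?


[H+] = 10^(-pH)
[H+] = 10^(-10.86)
[H+] = 1.380e-11 M

1.380e-11 M


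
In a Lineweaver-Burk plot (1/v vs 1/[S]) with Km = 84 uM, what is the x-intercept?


x-intercept = -1/Km
= -1/84
= -0.0119 1/uM

-0.0119 1/uM


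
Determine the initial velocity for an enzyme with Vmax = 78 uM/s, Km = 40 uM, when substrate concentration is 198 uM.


v = Vmax * [S] / (Km + [S])
v = 78 * 198 / (40 + 198)
v = 64.8908 uM/s

64.8908 uM/s


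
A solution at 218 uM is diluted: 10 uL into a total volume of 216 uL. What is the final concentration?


C2 = C1 * V1 / V2
C2 = 218 * 10 / 216
C2 = 10.0926 uM

10.0926 uM


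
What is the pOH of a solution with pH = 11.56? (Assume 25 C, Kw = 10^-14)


pOH = 14 - pH
pOH = 14 - 11.56
pOH = 2.44

2.44


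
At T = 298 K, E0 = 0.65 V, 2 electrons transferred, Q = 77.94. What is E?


E = E0 - (RT/nF) * ln(Q)
E = 0.65 - (8.314 * 298 / (2 * 96485)) * ln(77.94)
E = 0.5941 V

0.5941 V


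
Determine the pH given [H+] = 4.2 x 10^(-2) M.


pH = -log10([H+])
pH = -log10(4.2 x 10^(-2))
pH = 1.3768

1.3768


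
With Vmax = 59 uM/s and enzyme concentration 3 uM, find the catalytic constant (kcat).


kcat = Vmax / [E]t
kcat = 59 / 3
kcat = 19.6667 s^-1

19.6667 s^-1


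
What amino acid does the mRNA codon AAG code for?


Standard genetic code lookup.
Codon AAG -> Lys

Lys


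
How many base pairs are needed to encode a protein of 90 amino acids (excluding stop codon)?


Each amino acid = 1 codon = 3 bp
bp = 90 * 3 = 270 bp

270 bp


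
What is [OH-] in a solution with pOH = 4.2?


[OH-] = 10^(-pOH)
[OH-] = 10^(-4.2)
[OH-] = 6.310e-05 M

6.310e-05 M


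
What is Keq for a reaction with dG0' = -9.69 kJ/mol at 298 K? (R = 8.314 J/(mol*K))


Keq = exp(-dG0 * 1000 / (R * T))
Keq = exp(-(-9.69) * 1000 / (8.314 * 298))
Keq = 49.9532

49.9532


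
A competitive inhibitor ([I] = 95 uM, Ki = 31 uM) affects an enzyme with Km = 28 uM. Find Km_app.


Km_app = Km * (1 + [I]/Ki)
Km_app = 28 * (1 + 95/31)
Km_app = 113.8065 uM

113.8065 uM


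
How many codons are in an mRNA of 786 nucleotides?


codons = nucleotides / 3
codons = 786 / 3 = 262

262


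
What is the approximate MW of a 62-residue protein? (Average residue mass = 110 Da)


MW = n_residues * 110 Da
MW = 62 * 110
MW = 6820 Da

6820 Da


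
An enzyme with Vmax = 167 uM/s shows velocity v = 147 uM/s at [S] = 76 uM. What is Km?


Km = [S] * (Vmax - v) / v
Km = 76 * (167 - 147) / 147
Km = 10.3401 uM

10.3401 uM


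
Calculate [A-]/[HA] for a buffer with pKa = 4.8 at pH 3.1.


[A-]/[HA] = 10^(pH - pKa)
= 10^(3.1 - 4.8)
= 0.02

0.02


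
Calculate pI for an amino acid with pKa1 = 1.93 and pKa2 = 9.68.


pI = (pKa1 + pKa2) / 2
pI = (1.93 + 9.68) / 2
pI = 5.805

5.805


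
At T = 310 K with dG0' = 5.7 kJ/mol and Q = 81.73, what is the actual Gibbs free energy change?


dG = dG0' + RT * ln(Q) / 1000
dG = 5.7 + 8.314 * 310 * ln(81.73) / 1000
dG = 17.0491 kJ/mol

17.0491 kJ/mol


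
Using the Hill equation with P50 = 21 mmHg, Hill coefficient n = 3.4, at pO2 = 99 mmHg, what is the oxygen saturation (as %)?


Y = pO2^n / (P50^n + pO2^n)
Y = 99^3.4 / (21^3.4 + 99^3.4)
Y = 99.49%

99.49%


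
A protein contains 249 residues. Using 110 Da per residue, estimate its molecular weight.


MW = n_residues * 110 Da
MW = 249 * 110
MW = 27390 Da

27390 Da


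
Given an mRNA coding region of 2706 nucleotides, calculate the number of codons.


codons = nucleotides / 3
codons = 2706 / 3 = 902

902


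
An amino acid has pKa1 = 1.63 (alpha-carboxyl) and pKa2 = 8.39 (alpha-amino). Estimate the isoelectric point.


pI = (pKa1 + pKa2) / 2
pI = (1.63 + 8.39) / 2
pI = 5.01

5.01


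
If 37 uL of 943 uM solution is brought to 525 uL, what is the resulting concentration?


C2 = C1 * V1 / V2
C2 = 943 * 37 / 525
C2 = 66.459 uM

66.459 uM


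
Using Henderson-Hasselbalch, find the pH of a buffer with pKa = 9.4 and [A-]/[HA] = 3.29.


pH = pKa + log10([A-]/[HA])
pH = 9.4 + log10(3.29)
pH = 9.9172

9.9172


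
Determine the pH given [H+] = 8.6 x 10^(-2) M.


pH = -log10([H+])
pH = -log10(8.6 x 10^(-2))
pH = 1.0655

1.0655


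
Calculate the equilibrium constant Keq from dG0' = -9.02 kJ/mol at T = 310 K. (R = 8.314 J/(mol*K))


Keq = exp(-dG0 * 1000 / (R * T))
Keq = exp(-(-9.02) * 1000 / (8.314 * 310))
Keq = 33.1066

33.1066


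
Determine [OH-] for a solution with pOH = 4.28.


[OH-] = 10^(-pOH)
[OH-] = 10^(-4.28)
[OH-] = 5.248e-05 M

5.248e-05 M


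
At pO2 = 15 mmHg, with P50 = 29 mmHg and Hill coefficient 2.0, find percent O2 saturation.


Y = pO2^n / (P50^n + pO2^n)
Y = 15^2.0 / (29^2.0 + 15^2.0)
Y = 21.11%

21.11%


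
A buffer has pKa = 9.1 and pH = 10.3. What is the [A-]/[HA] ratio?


[A-]/[HA] = 10^(pH - pKa)
= 10^(10.3 - 9.1)
= 15.8489

15.8489


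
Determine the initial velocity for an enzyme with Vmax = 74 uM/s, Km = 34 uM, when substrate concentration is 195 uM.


v = Vmax * [S] / (Km + [S])
v = 74 * 195 / (34 + 195)
v = 63.0131 uM/s

63.0131 uM/s


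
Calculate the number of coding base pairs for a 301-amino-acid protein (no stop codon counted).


Each amino acid = 1 codon = 3 bp
bp = 301 * 3 = 903 bp

903 bp


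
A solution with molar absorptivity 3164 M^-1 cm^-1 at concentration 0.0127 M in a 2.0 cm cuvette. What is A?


A = epsilon * c * l
A = 3164 * 0.0127 * 2.0
A = 80.3656

80.3656


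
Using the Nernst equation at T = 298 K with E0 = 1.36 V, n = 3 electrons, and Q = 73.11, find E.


E = E0 - (RT/nF) * ln(Q)
E = 1.36 - (8.314 * 298 / (3 * 96485)) * ln(73.11)
E = 1.3233 V

1.3233 V


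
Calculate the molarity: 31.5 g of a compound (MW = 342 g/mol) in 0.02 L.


C = (mass / MW) / volume
C = (31.5 / 342) / 0.02
C = 4.6053 M

4.6053 M


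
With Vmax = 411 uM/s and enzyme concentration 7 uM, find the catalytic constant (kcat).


kcat = Vmax / [E]t
kcat = 411 / 7
kcat = 58.7143 s^-1

58.7143 s^-1


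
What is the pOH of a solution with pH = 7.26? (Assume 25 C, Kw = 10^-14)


pOH = 14 - pH
pOH = 14 - 7.26
pOH = 6.74

6.74


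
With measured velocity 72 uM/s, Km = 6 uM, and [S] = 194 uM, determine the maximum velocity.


Vmax = v * (Km + [S]) / [S]
Vmax = 72 * (6 + 194) / 194
Vmax = 74.2268 uM/s

74.2268 uM/s


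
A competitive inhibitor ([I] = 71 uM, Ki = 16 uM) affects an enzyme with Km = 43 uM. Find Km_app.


Km_app = Km * (1 + [I]/Ki)
Km_app = 43 * (1 + 71/16)
Km_app = 233.8125 uM

233.8125 uM


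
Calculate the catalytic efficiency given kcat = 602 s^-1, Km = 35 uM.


Catalytic efficiency = kcat / Km
= 602 / 35
= 17.2 uM^-1*s^-1

17.2 uM^-1*s^-1


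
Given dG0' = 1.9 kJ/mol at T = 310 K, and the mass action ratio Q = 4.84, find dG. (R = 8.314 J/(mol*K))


dG = dG0' + RT * ln(Q) / 1000
dG = 1.9 + 8.314 * 310 * ln(4.84) / 1000
dG = 5.9642 kJ/mol

5.9642 kJ/mol


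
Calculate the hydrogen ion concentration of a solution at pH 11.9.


[H+] = 10^(-pH)
[H+] = 10^(-11.9)
[H+] = 1.259e-12 M

1.259e-12 M


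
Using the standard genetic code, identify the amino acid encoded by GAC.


Standard genetic code lookup.
Codon GAC -> Asp

Asp


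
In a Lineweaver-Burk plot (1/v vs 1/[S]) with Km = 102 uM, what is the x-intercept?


x-intercept = -1/Km
= -1/102
= -0.0098 1/uM

-0.0098 1/uM


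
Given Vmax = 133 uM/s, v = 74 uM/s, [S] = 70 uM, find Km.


Km = [S] * (Vmax - v) / v
Km = 70 * (133 - 74) / 74
Km = 55.8108 uM

55.8108 uM


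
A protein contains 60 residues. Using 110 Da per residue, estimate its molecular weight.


MW = n_residues * 110 Da
MW = 60 * 110
MW = 6600 Da

6600 Da


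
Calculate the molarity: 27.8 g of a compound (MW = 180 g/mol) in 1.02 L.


C = (mass / MW) / volume
C = (27.8 / 180) / 1.02
C = 0.1514 M

0.1514 M


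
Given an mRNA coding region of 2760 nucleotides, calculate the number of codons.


codons = nucleotides / 3
codons = 2760 / 3 = 920

920


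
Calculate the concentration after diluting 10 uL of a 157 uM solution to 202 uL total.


C2 = C1 * V1 / V2
C2 = 157 * 10 / 202
C2 = 7.7723 uM

7.7723 uM


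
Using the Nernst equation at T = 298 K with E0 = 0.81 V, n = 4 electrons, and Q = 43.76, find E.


E = E0 - (RT/nF) * ln(Q)
E = 0.81 - (8.314 * 298 / (4 * 96485)) * ln(43.76)
E = 0.7857 V

0.7857 V


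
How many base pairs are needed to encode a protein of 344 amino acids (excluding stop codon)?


Each amino acid = 1 codon = 3 bp
bp = 344 * 3 = 1032 bp

1032 bp


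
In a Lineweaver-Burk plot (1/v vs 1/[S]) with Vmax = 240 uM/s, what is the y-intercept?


y-intercept = 1/Vmax
= 1/240
= 0.0042 s/uM

0.0042 s/uM


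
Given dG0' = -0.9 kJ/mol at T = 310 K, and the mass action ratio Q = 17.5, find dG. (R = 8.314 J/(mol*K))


dG = dG0' + RT * ln(Q) / 1000
dG = -0.9 + 8.314 * 310 * ln(17.5) / 1000
dG = 6.4769 kJ/mol

6.4769 kJ/mol


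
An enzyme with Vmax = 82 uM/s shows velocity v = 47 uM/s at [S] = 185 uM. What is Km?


Km = [S] * (Vmax - v) / v
Km = 185 * (82 - 47) / 47
Km = 137.766 uM

137.766 uM


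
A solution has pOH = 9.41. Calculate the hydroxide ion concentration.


[OH-] = 10^(-pOH)
[OH-] = 10^(-9.41)
[OH-] = 3.890e-10 M

3.890e-10 M


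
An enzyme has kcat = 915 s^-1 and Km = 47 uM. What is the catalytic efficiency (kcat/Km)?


Catalytic efficiency = kcat / Km
= 915 / 47
= 19.4681 uM^-1*s^-1

19.4681 uM^-1*s^-1


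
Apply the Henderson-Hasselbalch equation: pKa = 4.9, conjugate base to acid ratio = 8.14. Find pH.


pH = pKa + log10([A-]/[HA])
pH = 4.9 + log10(8.14)
pH = 5.8106

5.8106


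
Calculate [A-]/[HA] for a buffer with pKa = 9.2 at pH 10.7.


[A-]/[HA] = 10^(pH - pKa)
= 10^(10.7 - 9.2)
= 31.6228

31.6228


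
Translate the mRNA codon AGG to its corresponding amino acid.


Standard genetic code lookup.
Codon AGG -> Arg

Arg


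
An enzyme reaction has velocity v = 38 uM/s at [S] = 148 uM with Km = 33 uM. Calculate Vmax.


Vmax = v * (Km + [S]) / [S]
Vmax = 38 * (33 + 148) / 148
Vmax = 46.473 uM/s

46.473 uM/s


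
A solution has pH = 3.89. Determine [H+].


[H+] = 10^(-pH)
[H+] = 10^(-3.89)
[H+] = 1.288e-04 M

1.288e-04 M


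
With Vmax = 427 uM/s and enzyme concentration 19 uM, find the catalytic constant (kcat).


kcat = Vmax / [E]t
kcat = 427 / 19
kcat = 22.4737 s^-1

22.4737 s^-1


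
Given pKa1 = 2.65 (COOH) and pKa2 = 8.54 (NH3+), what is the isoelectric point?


pI = (pKa1 + pKa2) / 2
pI = (2.65 + 8.54) / 2
pI = 5.595

5.595


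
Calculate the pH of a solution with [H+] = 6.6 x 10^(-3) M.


pH = -log10([H+])
pH = -log10(6.6 x 10^(-3))
pH = 2.1805

2.1805


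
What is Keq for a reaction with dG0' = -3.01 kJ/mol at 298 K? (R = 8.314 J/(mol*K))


Keq = exp(-dG0 * 1000 / (R * T))
Keq = exp(-(-3.01) * 1000 / (8.314 * 298))
Keq = 3.37

3.37


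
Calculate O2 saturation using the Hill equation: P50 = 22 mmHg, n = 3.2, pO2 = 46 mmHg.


Y = pO2^n / (P50^n + pO2^n)
Y = 46^3.2 / (22^3.2 + 46^3.2)
Y = 91.38%

91.38%


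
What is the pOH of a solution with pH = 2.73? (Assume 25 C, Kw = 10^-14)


pOH = 14 - pH
pOH = 14 - 2.73
pOH = 11.27

11.27


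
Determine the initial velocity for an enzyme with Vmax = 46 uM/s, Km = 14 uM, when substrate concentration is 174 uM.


v = Vmax * [S] / (Km + [S])
v = 46 * 174 / (14 + 174)
v = 42.5745 uM/s

42.5745 uM/s


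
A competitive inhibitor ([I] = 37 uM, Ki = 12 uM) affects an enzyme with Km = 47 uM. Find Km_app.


Km_app = Km * (1 + [I]/Ki)
Km_app = 47 * (1 + 37/12)
Km_app = 191.9167 uM

191.9167 uM


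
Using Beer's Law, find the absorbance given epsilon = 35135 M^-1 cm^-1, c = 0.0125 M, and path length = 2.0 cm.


A = epsilon * c * l
A = 35135 * 0.0125 * 2.0
A = 878.375

878.375


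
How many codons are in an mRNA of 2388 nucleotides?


codons = nucleotides / 3
codons = 2388 / 3 = 796

796


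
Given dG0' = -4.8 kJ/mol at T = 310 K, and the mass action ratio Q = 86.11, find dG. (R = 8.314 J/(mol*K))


dG = dG0' + RT * ln(Q) / 1000
dG = -4.8 + 8.314 * 310 * ln(86.11) / 1000
dG = 6.6837 kJ/mol

6.6837 kJ/mol


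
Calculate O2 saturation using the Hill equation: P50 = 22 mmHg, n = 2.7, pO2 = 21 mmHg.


Y = pO2^n / (P50^n + pO2^n)
Y = 21^2.7 / (22^2.7 + 21^2.7)
Y = 46.86%

46.86%


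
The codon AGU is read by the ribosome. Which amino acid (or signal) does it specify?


Standard genetic code lookup.
Codon AGU -> Ser

Ser


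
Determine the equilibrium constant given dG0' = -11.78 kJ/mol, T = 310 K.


Keq = exp(-dG0 * 1000 / (R * T))
Keq = exp(-(-11.78) * 1000 / (8.314 * 310))
Keq = 96.6024

96.6024


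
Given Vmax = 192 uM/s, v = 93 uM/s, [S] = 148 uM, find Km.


Km = [S] * (Vmax - v) / v
Km = 148 * (192 - 93) / 93
Km = 157.5484 uM

157.5484 uM


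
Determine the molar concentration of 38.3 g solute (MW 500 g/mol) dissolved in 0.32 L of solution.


C = (mass / MW) / volume
C = (38.3 / 500) / 0.32
C = 0.2394 M

0.2394 M


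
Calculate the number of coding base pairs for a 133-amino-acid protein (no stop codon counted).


Each amino acid = 1 codon = 3 bp
bp = 133 * 3 = 399 bp

399 bp


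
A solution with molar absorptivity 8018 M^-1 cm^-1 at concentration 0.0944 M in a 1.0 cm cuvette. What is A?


A = epsilon * c * l
A = 8018 * 0.0944 * 1.0
A = 756.8992

756.8992


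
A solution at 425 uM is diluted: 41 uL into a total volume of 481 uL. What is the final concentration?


C2 = C1 * V1 / V2
C2 = 425 * 41 / 481
C2 = 36.2266 uM

36.2266 uM


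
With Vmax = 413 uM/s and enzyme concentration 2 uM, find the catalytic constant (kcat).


kcat = Vmax / [E]t
kcat = 413 / 2
kcat = 206.5 s^-1

206.5 s^-1


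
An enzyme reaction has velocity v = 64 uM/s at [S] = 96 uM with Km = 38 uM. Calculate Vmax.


Vmax = v * (Km + [S]) / [S]
Vmax = 64 * (38 + 96) / 96
Vmax = 89.3333 uM/s

89.3333 uM/s


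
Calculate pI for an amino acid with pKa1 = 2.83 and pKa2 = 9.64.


pI = (pKa1 + pKa2) / 2
pI = (2.83 + 9.64) / 2
pI = 6.235

6.235


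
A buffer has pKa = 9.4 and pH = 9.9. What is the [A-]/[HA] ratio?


[A-]/[HA] = 10^(pH - pKa)
= 10^(9.9 - 9.4)
= 3.1623

3.1623


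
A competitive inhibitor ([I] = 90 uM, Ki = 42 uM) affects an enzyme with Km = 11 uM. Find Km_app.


Km_app = Km * (1 + [I]/Ki)
Km_app = 11 * (1 + 90/42)
Km_app = 34.5714 uM

34.5714 uM


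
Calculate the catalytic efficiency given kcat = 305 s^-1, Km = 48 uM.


Catalytic efficiency = kcat / Km
= 305 / 48
= 6.3542 uM^-1*s^-1

6.3542 uM^-1*s^-1


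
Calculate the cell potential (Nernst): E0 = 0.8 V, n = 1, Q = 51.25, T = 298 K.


E = E0 - (RT/nF) * ln(Q)
E = 0.8 - (8.314 * 298 / (1 * 96485)) * ln(51.25)
E = 0.6989 V

0.6989 V


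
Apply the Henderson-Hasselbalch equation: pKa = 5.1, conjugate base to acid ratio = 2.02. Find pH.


pH = pKa + log10([A-]/[HA])
pH = 5.1 + log10(2.02)
pH = 5.4054

5.4054


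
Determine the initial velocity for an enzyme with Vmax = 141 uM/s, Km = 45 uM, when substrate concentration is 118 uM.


v = Vmax * [S] / (Km + [S])
v = 141 * 118 / (45 + 118)
v = 102.0736 uM/s

102.0736 uM/s


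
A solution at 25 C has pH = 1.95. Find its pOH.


pOH = 14 - pH
pOH = 14 - 1.95
pOH = 12.05

12.05


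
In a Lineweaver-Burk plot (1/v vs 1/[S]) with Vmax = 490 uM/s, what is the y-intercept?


y-intercept = 1/Vmax
= 1/490
= 0.002 s/uM

0.002 s/uM


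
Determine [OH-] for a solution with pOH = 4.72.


[OH-] = 10^(-pOH)
[OH-] = 10^(-4.72)
[OH-] = 1.905e-05 M

1.905e-05 M


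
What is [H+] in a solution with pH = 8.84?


[H+] = 10^(-pH)
[H+] = 10^(-8.84)
[H+] = 1.445e-09 M

1.445e-09 M


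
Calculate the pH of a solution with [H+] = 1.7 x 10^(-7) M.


pH = -log10([H+])
pH = -log10(1.7 x 10^(-7))
pH = 6.7696

6.7696


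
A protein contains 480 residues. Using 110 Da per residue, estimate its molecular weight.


MW = n_residues * 110 Da
MW = 480 * 110
MW = 52800 Da

52800 Da


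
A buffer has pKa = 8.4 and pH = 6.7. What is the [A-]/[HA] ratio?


[A-]/[HA] = 10^(pH - pKa)
= 10^(6.7 - 8.4)
= 0.02

0.02


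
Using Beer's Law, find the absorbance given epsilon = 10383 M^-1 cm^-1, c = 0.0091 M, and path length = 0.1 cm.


A = epsilon * c * l
A = 10383 * 0.0091 * 0.1
A = 9.4485

9.4485


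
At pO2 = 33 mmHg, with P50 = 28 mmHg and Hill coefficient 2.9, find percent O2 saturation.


Y = pO2^n / (P50^n + pO2^n)
Y = 33^2.9 / (28^2.9 + 33^2.9)
Y = 61.69%

61.69%


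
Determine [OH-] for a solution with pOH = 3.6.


[OH-] = 10^(-pOH)
[OH-] = 10^(-3.6)
[OH-] = 2.512e-04 M

2.512e-04 M


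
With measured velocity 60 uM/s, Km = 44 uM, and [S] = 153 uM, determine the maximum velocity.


Vmax = v * (Km + [S]) / [S]
Vmax = 60 * (44 + 153) / 153
Vmax = 77.2549 uM/s

77.2549 uM/s


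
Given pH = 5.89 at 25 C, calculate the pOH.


pOH = 14 - pH
pOH = 14 - 5.89
pOH = 8.11

8.11


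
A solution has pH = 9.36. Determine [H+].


[H+] = 10^(-pH)
[H+] = 10^(-9.36)
[H+] = 4.365e-10 M

4.365e-10 M


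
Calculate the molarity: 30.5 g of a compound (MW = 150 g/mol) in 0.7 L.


C = (mass / MW) / volume
C = (30.5 / 150) / 0.7
C = 0.2905 M

0.2905 M


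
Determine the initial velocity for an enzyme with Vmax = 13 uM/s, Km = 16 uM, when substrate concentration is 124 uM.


v = Vmax * [S] / (Km + [S])
v = 13 * 124 / (16 + 124)
v = 11.5143 uM/s

11.5143 uM/s


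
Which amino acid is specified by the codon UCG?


Standard genetic code lookup.
Codon UCG -> Ser

Ser


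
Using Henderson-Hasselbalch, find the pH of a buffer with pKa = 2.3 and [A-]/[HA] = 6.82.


pH = pKa + log10([A-]/[HA])
pH = 2.3 + log10(6.82)
pH = 3.1338

3.1338


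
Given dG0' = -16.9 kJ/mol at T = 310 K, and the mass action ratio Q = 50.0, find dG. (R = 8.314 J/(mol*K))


dG = dG0' + RT * ln(Q) / 1000
dG = -16.9 + 8.314 * 310 * ln(50.0) / 1000
dG = -6.8174 kJ/mol

-6.8174 kJ/mol


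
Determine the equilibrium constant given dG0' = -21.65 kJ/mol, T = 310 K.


Keq = exp(-dG0 * 1000 / (R * T))
Keq = exp(-(-21.65) * 1000 / (8.314 * 310))
Keq = 4447.6603

4447.6603


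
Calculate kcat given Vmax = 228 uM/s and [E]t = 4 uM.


kcat = Vmax / [E]t
kcat = 228 / 4
kcat = 57.0 s^-1

57.0 s^-1


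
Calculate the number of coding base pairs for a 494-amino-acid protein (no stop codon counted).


Each amino acid = 1 codon = 3 bp
bp = 494 * 3 = 1482 bp

1482 bp


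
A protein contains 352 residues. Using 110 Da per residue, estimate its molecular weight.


MW = n_residues * 110 Da
MW = 352 * 110
MW = 38720 Da

38720 Da


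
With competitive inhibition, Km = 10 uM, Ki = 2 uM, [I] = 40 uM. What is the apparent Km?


Km_app = Km * (1 + [I]/Ki)
Km_app = 10 * (1 + 40/2)
Km_app = 210.0 uM

210.0 uM


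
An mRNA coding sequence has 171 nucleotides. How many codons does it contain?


codons = nucleotides / 3
codons = 171 / 3 = 57

57


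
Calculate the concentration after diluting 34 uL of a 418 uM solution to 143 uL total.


C2 = C1 * V1 / V2
C2 = 418 * 34 / 143
C2 = 99.3846 uM

99.3846 uM


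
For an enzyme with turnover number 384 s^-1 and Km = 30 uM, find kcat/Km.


Catalytic efficiency = kcat / Km
= 384 / 30
= 12.8 uM^-1*s^-1

12.8 uM^-1*s^-1


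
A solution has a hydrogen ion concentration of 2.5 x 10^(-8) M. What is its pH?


pH = -log10([H+])
pH = -log10(2.5 x 10^(-8))
pH = 7.6021

7.6021


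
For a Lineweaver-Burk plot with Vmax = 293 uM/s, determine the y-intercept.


y-intercept = 1/Vmax
= 1/293
= 0.0034 s/uM

0.0034 s/uM


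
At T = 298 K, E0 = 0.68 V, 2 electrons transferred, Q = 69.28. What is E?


E = E0 - (RT/nF) * ln(Q)
E = 0.68 - (8.314 * 298 / (2 * 96485)) * ln(69.28)
E = 0.6256 V

0.6256 V


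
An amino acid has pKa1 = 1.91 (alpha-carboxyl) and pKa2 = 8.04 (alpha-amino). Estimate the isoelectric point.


pI = (pKa1 + pKa2) / 2
pI = (1.91 + 8.04) / 2
pI = 4.975

4.975


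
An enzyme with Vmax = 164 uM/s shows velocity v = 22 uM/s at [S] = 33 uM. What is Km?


Km = [S] * (Vmax - v) / v
Km = 33 * (164 - 22) / 22
Km = 213.0 uM

213.0 uM


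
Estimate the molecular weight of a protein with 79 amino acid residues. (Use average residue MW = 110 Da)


MW = n_residues * 110 Da
MW = 79 * 110
MW = 8690 Da

8690 Da


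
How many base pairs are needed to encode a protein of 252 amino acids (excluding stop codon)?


Each amino acid = 1 codon = 3 bp
bp = 252 * 3 = 756 bp

756 bp


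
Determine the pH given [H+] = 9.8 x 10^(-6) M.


pH = -log10([H+])
pH = -log10(9.8 x 10^(-6))
pH = 5.0088

5.0088


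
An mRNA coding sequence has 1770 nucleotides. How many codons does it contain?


codons = nucleotides / 3
codons = 1770 / 3 = 590

590


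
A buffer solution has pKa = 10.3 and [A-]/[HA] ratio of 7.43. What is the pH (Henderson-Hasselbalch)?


pH = pKa + log10([A-]/[HA])
pH = 10.3 + log10(7.43)
pH = 11.171

11.171


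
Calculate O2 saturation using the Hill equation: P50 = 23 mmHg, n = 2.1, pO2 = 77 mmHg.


Y = pO2^n / (P50^n + pO2^n)
Y = 77^2.1 / (23^2.1 + 77^2.1)
Y = 92.67%

92.67%


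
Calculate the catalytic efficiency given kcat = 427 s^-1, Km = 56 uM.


Catalytic efficiency = kcat / Km
= 427 / 56
= 7.625 uM^-1*s^-1

7.625 uM^-1*s^-1


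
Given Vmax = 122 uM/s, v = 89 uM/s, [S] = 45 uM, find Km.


Km = [S] * (Vmax - v) / v
Km = 45 * (122 - 89) / 89
Km = 16.6854 uM

16.6854 uM


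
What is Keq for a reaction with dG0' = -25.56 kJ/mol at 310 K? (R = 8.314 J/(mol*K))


Keq = exp(-dG0 * 1000 / (R * T))
Keq = exp(-(-25.56) * 1000 / (8.314 * 310))
Keq = 20276.1674

20276.1674


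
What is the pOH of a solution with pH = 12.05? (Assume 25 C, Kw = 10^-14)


pOH = 14 - pH
pOH = 14 - 12.05
pOH = 1.95

1.95


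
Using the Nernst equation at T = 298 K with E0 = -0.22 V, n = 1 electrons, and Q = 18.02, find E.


E = E0 - (RT/nF) * ln(Q)
E = -0.22 - (8.314 * 298 / (1 * 96485)) * ln(18.02)
E = -0.2942 V

-0.2942 V


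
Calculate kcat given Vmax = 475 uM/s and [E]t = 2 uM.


kcat = Vmax / [E]t
kcat = 475 / 2
kcat = 237.5 s^-1

237.5 s^-1


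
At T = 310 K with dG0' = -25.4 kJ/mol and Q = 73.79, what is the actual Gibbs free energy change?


dG = dG0' + RT * ln(Q) / 1000
dG = -25.4 + 8.314 * 310 * ln(73.79) / 1000
dG = -14.3143 kJ/mol

-14.3143 kJ/mol


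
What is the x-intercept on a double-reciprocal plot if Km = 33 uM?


x-intercept = -1/Km
= -1/33
= -0.0303 1/uM

-0.0303 1/uM


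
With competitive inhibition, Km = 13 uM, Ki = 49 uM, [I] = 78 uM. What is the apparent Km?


Km_app = Km * (1 + [I]/Ki)
Km_app = 13 * (1 + 78/49)
Km_app = 33.6939 uM

33.6939 uM


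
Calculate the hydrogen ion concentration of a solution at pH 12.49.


[H+] = 10^(-pH)
[H+] = 10^(-12.49)
[H+] = 3.236e-13 M

3.236e-13 M


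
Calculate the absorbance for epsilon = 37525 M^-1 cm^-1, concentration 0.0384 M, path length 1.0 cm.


A = epsilon * c * l
A = 37525 * 0.0384 * 1.0
A = 1440.96

1440.96


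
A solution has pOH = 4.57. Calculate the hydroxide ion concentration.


[OH-] = 10^(-pOH)
[OH-] = 10^(-4.57)
[OH-] = 2.692e-05 M

2.692e-05 M


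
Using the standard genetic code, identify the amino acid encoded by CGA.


Standard genetic code lookup.
Codon CGA -> Arg

Arg


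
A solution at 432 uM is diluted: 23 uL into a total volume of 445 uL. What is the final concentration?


C2 = C1 * V1 / V2
C2 = 432 * 23 / 445
C2 = 22.3281 uM

22.3281 uM


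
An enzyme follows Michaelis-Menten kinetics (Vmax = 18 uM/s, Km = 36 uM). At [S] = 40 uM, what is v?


v = Vmax * [S] / (Km + [S])
v = 18 * 40 / (36 + 40)
v = 9.4737 uM/s

9.4737 uM/s


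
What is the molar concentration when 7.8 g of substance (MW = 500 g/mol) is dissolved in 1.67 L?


C = (mass / MW) / volume
C = (7.8 / 500) / 1.67
C = 0.0093 M

0.0093 M


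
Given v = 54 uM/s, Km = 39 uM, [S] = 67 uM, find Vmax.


Vmax = v * (Km + [S]) / [S]
Vmax = 54 * (39 + 67) / 67
Vmax = 85.4328 uM/s

85.4328 uM/s
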